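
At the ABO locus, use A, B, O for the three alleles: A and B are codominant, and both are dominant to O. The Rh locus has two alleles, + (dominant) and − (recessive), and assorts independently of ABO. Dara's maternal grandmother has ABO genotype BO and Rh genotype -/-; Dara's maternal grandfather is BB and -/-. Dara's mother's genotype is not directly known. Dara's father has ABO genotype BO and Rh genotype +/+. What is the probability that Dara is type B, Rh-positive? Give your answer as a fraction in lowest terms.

Dara's mother's ABO genotype from BO × BB: 1/2 BB, 1/2 BO.
Crossing each possibility with the father BO and summing P(type B): 1/2·1 + 1/2·3/4 = 7/8.
Similarly for Rh via the mother's Rh distribution: P(Rh+) = 1.
Independent loci: 7/8 × 1 = 7/8.

7/8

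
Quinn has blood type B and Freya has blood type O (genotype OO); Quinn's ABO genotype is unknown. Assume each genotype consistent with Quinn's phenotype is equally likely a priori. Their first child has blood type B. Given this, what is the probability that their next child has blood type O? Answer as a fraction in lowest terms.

1/6

Possible genotypes: Quinn ∈ {BB, BO}; Freya ∈ {OO}.
Weight each parental genotype pair by prior × P(type-B child):
  BB × OO: posterior weight 2/3; P(next child type O) = 0.
  BO × OO: posterior weight 1/3; P(next child type O) = 1/2.
Weighted sum = 1/6.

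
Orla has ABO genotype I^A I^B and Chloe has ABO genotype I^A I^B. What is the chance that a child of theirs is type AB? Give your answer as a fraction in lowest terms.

ABO cross I^A I^B × I^A I^B → offspring phenotypes: 1/4 A, 1/4 B, 1/2 AB.
So P(type AB) = 1/2.

1/2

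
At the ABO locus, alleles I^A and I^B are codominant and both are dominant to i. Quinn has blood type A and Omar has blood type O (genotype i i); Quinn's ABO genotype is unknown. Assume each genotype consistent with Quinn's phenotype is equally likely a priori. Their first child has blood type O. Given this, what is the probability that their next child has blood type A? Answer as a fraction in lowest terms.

1/2

Possible genotypes: Quinn ∈ {I^A I^A, I^A i}; Omar ∈ {i i}.
Weight each parental genotype pair by prior × P(type-O child):
  I^A i × i i: posterior weight 1; P(next child type A) = 1/2.
Weighted sum = 1/2.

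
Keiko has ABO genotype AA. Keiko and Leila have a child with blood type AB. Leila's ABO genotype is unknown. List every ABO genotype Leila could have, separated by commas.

AB, BB, BO

For each candidate genotype of Leila, check whether crossing it with AA can produce every observed child phenotype.
  AA → possible child types {A} ✗
  AB → possible child types {A, AB} ✓
  AO → possible child types {A} ✗
  BB → possible child types {AB} ✓
  BO → possible child types {A, AB} ✓
  OO → possible child types {A} ✗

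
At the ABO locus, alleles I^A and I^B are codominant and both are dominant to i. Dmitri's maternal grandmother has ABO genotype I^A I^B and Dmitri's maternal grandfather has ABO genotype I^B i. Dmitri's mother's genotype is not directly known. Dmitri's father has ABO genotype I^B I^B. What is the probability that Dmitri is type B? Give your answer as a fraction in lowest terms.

Dmitri's mother's ABO genotype from I^A I^B × I^B i: 1/4 I^A I^B, 1/4 I^A i, 1/4 I^B I^B, 1/4 I^B i.
Crossing each possibility with the father I^B I^B and summing P(type B): 1/4·1/2 + 1/4·1/2 + 1/4·1 + 1/4·1 = 3/4.

3/4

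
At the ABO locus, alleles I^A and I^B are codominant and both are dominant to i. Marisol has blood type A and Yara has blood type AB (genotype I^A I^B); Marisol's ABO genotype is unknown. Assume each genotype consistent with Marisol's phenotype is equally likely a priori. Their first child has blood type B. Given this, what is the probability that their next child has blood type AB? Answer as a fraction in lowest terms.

Possible genotypes: Marisol ∈ {I^A I^A, I^A i}; Yara ∈ {I^A I^B}.
Weight each parental genotype pair by prior × P(type-B child):
  I^A i × I^A I^B: posterior weight 1; P(next child type AB) = 1/4.
Weighted sum = 1/4.

1/4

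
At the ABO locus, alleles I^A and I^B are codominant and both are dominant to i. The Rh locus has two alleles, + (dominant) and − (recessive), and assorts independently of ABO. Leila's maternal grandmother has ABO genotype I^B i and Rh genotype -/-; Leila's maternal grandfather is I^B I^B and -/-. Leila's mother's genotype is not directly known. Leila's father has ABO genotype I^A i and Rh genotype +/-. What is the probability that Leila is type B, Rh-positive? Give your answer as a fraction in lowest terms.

3/16

Leila's mother's ABO genotype from I^B i × I^B I^B: 1/2 I^B I^B, 1/2 I^B i.
Crossing each possibility with the father I^A i and summing P(type B): 1/2·1/2 + 1/2·1/4 = 3/8.
Similarly for Rh via the mother's Rh distribution: P(Rh+) = 1/2.
Independent loci: 3/8 × 1/2 = 3/16.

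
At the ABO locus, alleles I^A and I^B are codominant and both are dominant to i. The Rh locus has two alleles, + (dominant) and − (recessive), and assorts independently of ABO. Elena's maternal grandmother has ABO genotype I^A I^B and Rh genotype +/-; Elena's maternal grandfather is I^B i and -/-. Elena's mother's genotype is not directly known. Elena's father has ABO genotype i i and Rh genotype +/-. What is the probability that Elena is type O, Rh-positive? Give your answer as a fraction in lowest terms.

Elena's mother's ABO genotype from I^A I^B × I^B i: 1/4 I^A I^B, 1/4 I^A i, 1/4 I^B I^B, 1/4 I^B i.
Crossing each possibility with the father i i and summing P(type O): 1/4·0 + 1/4·1/2 + 1/4·0 + 1/4·1/2 = 1/4.
Similarly for Rh via the mother's Rh distribution: P(Rh+) = 5/8.
Independent loci: 1/4 × 5/8 = 5/32.

5/32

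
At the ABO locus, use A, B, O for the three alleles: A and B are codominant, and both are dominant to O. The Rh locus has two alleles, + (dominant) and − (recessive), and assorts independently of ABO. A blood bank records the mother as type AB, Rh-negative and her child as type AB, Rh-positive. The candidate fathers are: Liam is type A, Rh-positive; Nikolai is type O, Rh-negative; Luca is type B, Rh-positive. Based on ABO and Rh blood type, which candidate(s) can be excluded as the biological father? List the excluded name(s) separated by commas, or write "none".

A candidate is excluded only if no genotype consistent with his phenotype could produce a type AB, Rh-positive child with a type AB, Rh-negative mother.
Nikolai (type O, Rh-): no genotype consistent with that phenotype can produce a type-AB Rh+ child with a type-AB mother.

Nikolai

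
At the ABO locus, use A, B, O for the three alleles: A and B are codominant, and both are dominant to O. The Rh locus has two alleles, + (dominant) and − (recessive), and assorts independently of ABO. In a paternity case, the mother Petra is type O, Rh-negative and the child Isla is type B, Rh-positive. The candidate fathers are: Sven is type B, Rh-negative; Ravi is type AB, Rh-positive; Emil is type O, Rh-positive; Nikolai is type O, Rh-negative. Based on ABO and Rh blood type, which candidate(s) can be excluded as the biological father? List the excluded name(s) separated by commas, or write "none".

Sven, Emil, Nikolai

A candidate is excluded only if no genotype consistent with his phenotype could produce a type B, Rh-positive child with a type O, Rh-negative mother.
Sven (type B, Rh-): no genotype consistent with that phenotype can produce a type-B Rh+ child with a type-O mother.
Emil (type O, Rh+): no genotype consistent with that phenotype can produce a type-B Rh+ child with a type-O mother.
Nikolai (type O, Rh-): no genotype consistent with that phenotype can produce a type-B Rh+ child with a type-O mother.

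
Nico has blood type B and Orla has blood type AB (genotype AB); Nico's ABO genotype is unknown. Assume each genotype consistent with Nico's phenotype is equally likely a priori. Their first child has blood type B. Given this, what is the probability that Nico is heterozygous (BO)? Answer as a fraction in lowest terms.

Possible genotypes: Nico ∈ {BB, BO}; Orla ∈ {AB}.
Weight each parental genotype pair by prior × P(type-B child):
  BB × AB: posterior weight 1/2.
  BO × AB: posterior weight 1/2.
Sum the posterior weight over pairs where Nico is BO: 1/2.

1/2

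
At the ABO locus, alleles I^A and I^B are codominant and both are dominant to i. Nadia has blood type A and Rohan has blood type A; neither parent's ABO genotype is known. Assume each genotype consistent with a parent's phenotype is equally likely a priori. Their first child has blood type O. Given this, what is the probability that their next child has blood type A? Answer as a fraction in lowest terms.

3/4

Possible genotypes: Nadia ∈ {I^A I^A, I^A i}; Rohan ∈ {I^A I^A, I^A i}.
Weight each parental genotype pair by prior × P(type-O child):
  I^A i × I^A i: posterior weight 1; P(next child type A) = 3/4.
Weighted sum = 3/4.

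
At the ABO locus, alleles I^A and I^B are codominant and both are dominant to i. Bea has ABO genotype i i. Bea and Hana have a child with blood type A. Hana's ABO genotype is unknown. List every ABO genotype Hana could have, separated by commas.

I^A I^A, I^A I^B, I^A i

For each candidate genotype of Hana, check whether crossing it with i i can produce every observed child phenotype.
  I^A I^A → possible child types {A} ✓
  I^A I^B → possible child types {A, B} ✓
  I^A i → possible child types {O, A} ✓
  I^B I^B → possible child types {B} ✗
  I^B i → possible child types {O, B} ✗
  i i → possible child types {O} ✗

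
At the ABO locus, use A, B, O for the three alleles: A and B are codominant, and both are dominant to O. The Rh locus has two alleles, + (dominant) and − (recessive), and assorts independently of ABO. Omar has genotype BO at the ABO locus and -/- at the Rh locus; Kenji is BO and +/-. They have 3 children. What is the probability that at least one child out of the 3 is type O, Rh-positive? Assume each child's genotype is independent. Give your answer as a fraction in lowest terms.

ABO cross BO × BO → 1/4 O, 3/4 B.
Rh cross -/- × +/- → 1/2 Rh+, 1/2 Rh-; so P(type O, Rh-positive) = 1/4 × 1/2 = 1/8 per child.
P(none) = (7/8)^3 = 343/512; P(at least one) = 1 − 343/512 = 169/512.

169/512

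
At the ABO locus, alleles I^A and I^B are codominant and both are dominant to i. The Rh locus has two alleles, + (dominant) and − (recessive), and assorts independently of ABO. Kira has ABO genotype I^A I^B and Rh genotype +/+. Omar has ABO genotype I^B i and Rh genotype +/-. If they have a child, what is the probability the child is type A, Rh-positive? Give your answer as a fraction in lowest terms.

ABO cross I^A I^B × I^B i → offspring phenotypes: 1/4 A, 1/2 B, 1/4 AB.
Rh cross +/+ × +/- → 1 Rh+.
Independent loci: P(type A, Rh-positive) = 1/4 × 1 = 1/4.

1/4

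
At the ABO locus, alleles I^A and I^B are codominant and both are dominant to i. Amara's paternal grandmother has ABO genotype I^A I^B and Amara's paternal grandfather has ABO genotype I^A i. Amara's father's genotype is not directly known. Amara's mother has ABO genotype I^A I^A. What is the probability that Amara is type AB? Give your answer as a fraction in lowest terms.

Amara's father's ABO genotype from I^A I^B × I^A i: 1/4 I^A I^A, 1/4 I^A I^B, 1/4 I^A i, 1/4 I^B i.
Crossing each possibility with the mother I^A I^A and summing P(type AB): 1/4·0 + 1/4·1/2 + 1/4·0 + 1/4·1/2 = 1/4.

1/4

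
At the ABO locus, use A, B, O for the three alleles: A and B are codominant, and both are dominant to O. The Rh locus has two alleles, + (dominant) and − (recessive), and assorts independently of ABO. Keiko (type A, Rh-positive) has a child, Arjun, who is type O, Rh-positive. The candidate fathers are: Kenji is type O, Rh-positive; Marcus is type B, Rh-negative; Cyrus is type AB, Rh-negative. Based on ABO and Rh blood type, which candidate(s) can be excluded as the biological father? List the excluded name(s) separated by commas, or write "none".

Cyrus

A candidate is excluded only if no genotype consistent with his phenotype could produce a type O, Rh-positive child with a type A, Rh-positive mother.
Cyrus (type AB, Rh-): no genotype consistent with that phenotype can produce a type-O Rh+ child with a type-A mother.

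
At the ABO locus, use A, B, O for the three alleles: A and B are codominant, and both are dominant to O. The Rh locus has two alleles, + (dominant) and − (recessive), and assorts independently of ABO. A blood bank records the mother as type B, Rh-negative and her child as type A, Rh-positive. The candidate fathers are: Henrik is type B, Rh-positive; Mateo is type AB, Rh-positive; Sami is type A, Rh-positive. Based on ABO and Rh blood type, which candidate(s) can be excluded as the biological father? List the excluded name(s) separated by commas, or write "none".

A candidate is excluded only if no genotype consistent with his phenotype could produce a type A, Rh-positive child with a type B, Rh-negative mother.
Henrik (type B, Rh+): no genotype consistent with that phenotype can produce a type-A Rh+ child with a type-B mother.

Henrik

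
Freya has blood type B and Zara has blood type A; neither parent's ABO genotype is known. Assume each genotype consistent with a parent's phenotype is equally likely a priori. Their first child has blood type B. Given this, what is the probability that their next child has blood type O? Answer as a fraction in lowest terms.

Possible genotypes: Freya ∈ {BB, BO}; Zara ∈ {AA, AO}.
Weight each parental genotype pair by prior × P(type-B child):
  BB × AO: posterior weight 2/3; P(next child type O) = 0.
  BO × AO: posterior weight 1/3; P(next child type O) = 1/4.
Weighted sum = 1/12.

1/12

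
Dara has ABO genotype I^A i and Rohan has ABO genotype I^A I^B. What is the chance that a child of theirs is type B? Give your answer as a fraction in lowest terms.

ABO cross I^A i × I^A I^B → offspring phenotypes: 1/2 A, 1/4 B, 1/4 AB.
So P(type B) = 1/4.

1/4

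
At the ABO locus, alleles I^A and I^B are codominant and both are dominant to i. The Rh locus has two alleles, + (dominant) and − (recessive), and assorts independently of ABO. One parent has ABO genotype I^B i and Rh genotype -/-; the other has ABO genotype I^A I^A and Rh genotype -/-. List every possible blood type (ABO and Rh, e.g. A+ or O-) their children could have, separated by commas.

A-, AB-

Gametes from I^B i × I^A I^A give offspring ABO genotypes I^A I^B, I^A i, i.e. phenotypes A, AB.
Rh cross -/- × -/- → phenotypes Rh-.
Combining independently: A-, AB-.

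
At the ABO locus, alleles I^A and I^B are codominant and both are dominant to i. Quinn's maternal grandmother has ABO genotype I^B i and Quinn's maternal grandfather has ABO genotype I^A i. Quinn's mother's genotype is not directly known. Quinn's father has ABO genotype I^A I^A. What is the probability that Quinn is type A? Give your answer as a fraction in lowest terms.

Quinn's mother's ABO genotype from I^B i × I^A i: 1/4 I^A I^B, 1/4 I^A i, 1/4 I^B i, 1/4 i i.
Crossing each possibility with the father I^A I^A and summing P(type A): 1/4·1/2 + 1/4·1 + 1/4·1/2 + 1/4·1 = 3/4.

3/4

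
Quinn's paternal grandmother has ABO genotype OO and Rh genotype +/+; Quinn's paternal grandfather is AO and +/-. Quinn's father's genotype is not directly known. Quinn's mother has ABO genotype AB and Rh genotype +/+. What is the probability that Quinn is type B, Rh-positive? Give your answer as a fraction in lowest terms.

3/8

Quinn's father's ABO genotype from OO × AO: 1/2 AO, 1/2 OO.
Crossing each possibility with the mother AB and summing P(type B): 1/2·1/4 + 1/2·1/2 = 3/8.
Similarly for Rh via the father's Rh distribution: P(Rh+) = 1.
Independent loci: 3/8 × 1 = 3/8.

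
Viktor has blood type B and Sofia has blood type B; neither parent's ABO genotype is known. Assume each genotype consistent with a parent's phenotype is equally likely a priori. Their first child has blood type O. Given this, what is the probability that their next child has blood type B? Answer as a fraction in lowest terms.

3/4

Possible genotypes: Viktor ∈ {I^B I^B, I^B i}; Sofia ∈ {I^B I^B, I^B i}.
Weight each parental genotype pair by prior × P(type-O child):
  I^B i × I^B i: posterior weight 1; P(next child type B) = 3/4.
Weighted sum = 3/4.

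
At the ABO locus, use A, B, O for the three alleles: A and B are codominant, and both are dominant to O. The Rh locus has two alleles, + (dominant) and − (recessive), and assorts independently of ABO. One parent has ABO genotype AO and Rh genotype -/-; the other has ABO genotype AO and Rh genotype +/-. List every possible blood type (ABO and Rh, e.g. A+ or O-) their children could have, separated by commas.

Gametes from AO × AO give offspring ABO genotypes AA, AO, OO, i.e. phenotypes O, A.
Rh cross -/- × +/- → phenotypes Rh+, Rh-.
Combining independently: O+, O-, A+, A-.

O+, O-, A+, A-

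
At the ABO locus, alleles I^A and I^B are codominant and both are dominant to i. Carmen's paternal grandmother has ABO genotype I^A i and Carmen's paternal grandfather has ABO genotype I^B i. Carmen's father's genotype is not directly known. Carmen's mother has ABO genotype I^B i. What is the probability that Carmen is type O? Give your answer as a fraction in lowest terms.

1/4

Carmen's father's ABO genotype from I^A i × I^B i: 1/4 I^A I^B, 1/4 I^A i, 1/4 I^B i, 1/4 i i.
Crossing each possibility with the mother I^B i and summing P(type O): 1/4·0 + 1/4·1/4 + 1/4·1/4 + 1/4·1/2 = 1/4.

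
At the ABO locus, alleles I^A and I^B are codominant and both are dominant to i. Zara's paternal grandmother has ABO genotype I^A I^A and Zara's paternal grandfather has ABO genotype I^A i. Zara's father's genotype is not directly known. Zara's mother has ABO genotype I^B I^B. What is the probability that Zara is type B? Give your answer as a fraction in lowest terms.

1/4

Zara's father's ABO genotype from I^A I^A × I^A i: 1/2 I^A I^A, 1/2 I^A i.
Crossing each possibility with the mother I^B I^B and summing P(type B): 1/2·0 + 1/2·1/2 = 1/4.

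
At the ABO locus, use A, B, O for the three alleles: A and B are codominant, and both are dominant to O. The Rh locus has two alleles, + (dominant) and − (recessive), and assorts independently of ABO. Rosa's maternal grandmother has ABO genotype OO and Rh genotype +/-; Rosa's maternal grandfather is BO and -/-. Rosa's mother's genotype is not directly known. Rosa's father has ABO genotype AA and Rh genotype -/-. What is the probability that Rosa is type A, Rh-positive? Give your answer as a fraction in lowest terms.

3/16

Rosa's mother's ABO genotype from OO × BO: 1/2 BO, 1/2 OO.
Crossing each possibility with the father AA and summing P(type A): 1/2·1/2 + 1/2·1 = 3/4.
Similarly for Rh via the mother's Rh distribution: P(Rh+) = 1/4.
Independent loci: 3/4 × 1/4 = 3/16.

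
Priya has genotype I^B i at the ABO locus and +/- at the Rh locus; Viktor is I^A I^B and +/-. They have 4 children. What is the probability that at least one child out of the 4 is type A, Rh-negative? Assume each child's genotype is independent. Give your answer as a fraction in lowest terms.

14911/65536

ABO cross I^B i × I^A I^B → 1/4 A, 1/2 B, 1/4 AB.
Rh cross +/- × +/- → 3/4 Rh+, 1/4 Rh-; so P(type A, Rh-negative) = 1/4 × 1/4 = 1/16 per child.
P(none) = (15/16)^4 = 50625/65536; P(at least one) = 1 − 50625/65536 = 14911/65536.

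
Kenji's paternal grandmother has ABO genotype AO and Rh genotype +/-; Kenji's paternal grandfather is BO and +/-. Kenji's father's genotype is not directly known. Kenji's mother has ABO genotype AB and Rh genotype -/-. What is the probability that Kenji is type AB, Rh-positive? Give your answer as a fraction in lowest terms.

1/8

Kenji's father's ABO genotype from AO × BO: 1/4 AB, 1/4 AO, 1/4 BO, 1/4 OO.
Crossing each possibility with the mother AB and summing P(type AB): 1/4·1/2 + 1/4·1/4 + 1/4·1/4 + 1/4·0 = 1/4.
Similarly for Rh via the father's Rh distribution: P(Rh+) = 1/2.
Independent loci: 1/4 × 1/2 = 1/8.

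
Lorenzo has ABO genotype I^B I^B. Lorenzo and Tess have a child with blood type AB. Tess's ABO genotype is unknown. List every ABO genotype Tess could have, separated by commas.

For each candidate genotype of Tess, check whether crossing it with I^B I^B can produce every observed child phenotype.
  I^A I^A → possible child types {AB} ✓
  I^A I^B → possible child types {B, AB} ✓
  I^A i → possible child types {B, AB} ✓
  I^B I^B → possible child types {B} ✗
  I^B i → possible child types {B} ✗
  i i → possible child types {B} ✗

I^A I^A, I^A I^B, I^A i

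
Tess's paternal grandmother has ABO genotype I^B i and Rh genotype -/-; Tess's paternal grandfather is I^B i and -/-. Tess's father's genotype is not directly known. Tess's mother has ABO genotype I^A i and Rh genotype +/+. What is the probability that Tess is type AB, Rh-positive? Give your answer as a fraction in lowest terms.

1/4

Tess's father's ABO genotype from I^B i × I^B i: 1/4 I^B I^B, 1/2 I^B i, 1/4 i i.
Crossing each possibility with the mother I^A i and summing P(type AB): 1/4·1/2 + 1/2·1/4 + 1/4·0 = 1/4.
Similarly for Rh via the father's Rh distribution: P(Rh+) = 1.
Independent loci: 1/4 × 1 = 1/4.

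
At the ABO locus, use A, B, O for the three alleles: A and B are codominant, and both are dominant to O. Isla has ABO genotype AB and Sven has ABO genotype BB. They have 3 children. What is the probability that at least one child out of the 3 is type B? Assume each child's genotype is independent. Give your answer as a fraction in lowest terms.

7/8

ABO cross AB × BB → 1/2 B, 1/2 AB.
So P(type B) = 1/2 per child.
P(none) = (1/2)^3 = 1/8; P(at least one) = 1 − 1/8 = 7/8.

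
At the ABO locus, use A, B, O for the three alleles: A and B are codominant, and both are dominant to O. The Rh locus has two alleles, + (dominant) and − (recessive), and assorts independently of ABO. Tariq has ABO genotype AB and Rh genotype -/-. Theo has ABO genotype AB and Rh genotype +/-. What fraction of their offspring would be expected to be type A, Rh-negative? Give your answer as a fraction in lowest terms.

ABO cross AB × AB → offspring phenotypes: 1/4 A, 1/4 B, 1/2 AB.
Rh cross -/- × +/- → 1/2 Rh+, 1/2 Rh-.
Independent loci: P(type A, Rh-negative) = 1/4 × 1/2 = 1/8.

1/8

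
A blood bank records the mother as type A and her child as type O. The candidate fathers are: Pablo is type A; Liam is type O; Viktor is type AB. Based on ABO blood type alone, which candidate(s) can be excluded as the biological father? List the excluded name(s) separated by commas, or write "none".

Viktor

A candidate is excluded only if no genotype consistent with his phenotype could produce a type O child with a type A mother.
Viktor (type AB): no genotype consistent with that phenotype can produce a type-O child with a type-A mother.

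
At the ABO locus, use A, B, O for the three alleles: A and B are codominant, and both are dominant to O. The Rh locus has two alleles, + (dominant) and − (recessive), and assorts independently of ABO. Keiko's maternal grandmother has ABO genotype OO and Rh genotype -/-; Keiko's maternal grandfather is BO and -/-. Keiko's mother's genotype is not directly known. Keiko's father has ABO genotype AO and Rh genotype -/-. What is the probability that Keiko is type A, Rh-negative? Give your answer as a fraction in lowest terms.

3/8

Keiko's mother's ABO genotype from OO × BO: 1/2 BO, 1/2 OO.
Crossing each possibility with the father AO and summing P(type A): 1/2·1/4 + 1/2·1/2 = 3/8.
Similarly for Rh via the mother's Rh distribution: P(Rh-) = 1.
Independent loci: 3/8 × 1 = 3/8.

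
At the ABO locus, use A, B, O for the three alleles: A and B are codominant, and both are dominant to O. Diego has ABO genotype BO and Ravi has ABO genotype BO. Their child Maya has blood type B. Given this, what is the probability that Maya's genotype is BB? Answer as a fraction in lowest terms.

1/3

Cross BO × BO → 1/4 BB, 1/2 BO, 1/4 OO.
Type-B genotypes among offspring: BB (1/4), BO (1/2); total 3/4.
P(BB | type B) = (1/4) / (3/4) = 1/3.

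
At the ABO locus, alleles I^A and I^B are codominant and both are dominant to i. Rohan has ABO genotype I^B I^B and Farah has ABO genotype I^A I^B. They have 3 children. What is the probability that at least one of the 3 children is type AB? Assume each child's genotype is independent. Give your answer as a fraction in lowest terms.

ABO cross I^B I^B × I^A I^B → 1/2 B, 1/2 AB.
So P(type AB) = 1/2 per child.
P(none) = (1/2)^3 = 1/8; P(at least one) = 1 − 1/8 = 7/8.

7/8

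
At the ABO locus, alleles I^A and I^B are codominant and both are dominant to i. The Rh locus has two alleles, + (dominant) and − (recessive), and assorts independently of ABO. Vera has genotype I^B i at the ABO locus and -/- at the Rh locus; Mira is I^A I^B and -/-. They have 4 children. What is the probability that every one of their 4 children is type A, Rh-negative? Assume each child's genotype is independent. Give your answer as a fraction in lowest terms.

ABO cross I^B i × I^A I^B → 1/4 A, 1/2 B, 1/4 AB.
Rh cross -/- × -/- → 1 Rh-; so P(type A, Rh-negative) = 1/4 × 1 = 1/4 per child.
All 4 independent: (1/4)^4 = 1/256.

1/256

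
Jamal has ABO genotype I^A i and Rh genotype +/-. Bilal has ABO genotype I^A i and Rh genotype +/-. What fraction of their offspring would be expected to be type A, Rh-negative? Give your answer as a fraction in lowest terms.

3/16

ABO cross I^A i × I^A i → offspring phenotypes: 1/4 O, 3/4 A.
Rh cross +/- × +/- → 3/4 Rh+, 1/4 Rh-.
Independent loci: P(type A, Rh-negative) = 3/4 × 1/4 = 3/16.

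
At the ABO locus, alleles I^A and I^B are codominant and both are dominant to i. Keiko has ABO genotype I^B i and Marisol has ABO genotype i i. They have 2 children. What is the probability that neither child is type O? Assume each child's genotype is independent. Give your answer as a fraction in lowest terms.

ABO cross I^B i × i i → 1/2 O, 1/2 B.
So P(type O) = 1/2 per child.
P(not type O) = 1/2 for one child; (1/2)^2 = 1/4.

1/4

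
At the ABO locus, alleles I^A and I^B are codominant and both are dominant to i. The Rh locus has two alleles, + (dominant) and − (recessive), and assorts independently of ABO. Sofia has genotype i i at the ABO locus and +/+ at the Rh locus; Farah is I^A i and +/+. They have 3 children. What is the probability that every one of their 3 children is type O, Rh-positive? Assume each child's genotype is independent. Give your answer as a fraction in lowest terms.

1/8

ABO cross i i × I^A i → 1/2 O, 1/2 A.
Rh cross +/+ × +/+ → 1 Rh+; so P(type O, Rh-positive) = 1/2 × 1 = 1/2 per child.
All 3 independent: (1/2)^3 = 1/8.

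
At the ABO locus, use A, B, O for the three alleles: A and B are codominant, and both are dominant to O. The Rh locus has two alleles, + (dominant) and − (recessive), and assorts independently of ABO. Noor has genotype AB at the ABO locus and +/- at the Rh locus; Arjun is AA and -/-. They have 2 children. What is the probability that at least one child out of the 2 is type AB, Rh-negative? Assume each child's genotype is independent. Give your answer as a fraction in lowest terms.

7/16

ABO cross AB × AA → 1/2 A, 1/2 AB.
Rh cross +/- × -/- → 1/2 Rh+, 1/2 Rh-; so P(type AB, Rh-negative) = 1/2 × 1/2 = 1/4 per child.
P(none) = (3/4)^2 = 9/16; P(at least one) = 1 − 9/16 = 7/16.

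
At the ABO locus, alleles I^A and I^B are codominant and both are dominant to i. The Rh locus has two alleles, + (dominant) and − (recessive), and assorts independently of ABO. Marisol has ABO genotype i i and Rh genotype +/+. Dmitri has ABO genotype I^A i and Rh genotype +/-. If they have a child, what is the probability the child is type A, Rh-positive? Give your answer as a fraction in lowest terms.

ABO cross i i × I^A i → offspring phenotypes: 1/2 O, 1/2 A.
Rh cross +/+ × +/- → 1 Rh+.
Independent loci: P(type A, Rh-positive) = 1/2 × 1 = 1/2.

1/2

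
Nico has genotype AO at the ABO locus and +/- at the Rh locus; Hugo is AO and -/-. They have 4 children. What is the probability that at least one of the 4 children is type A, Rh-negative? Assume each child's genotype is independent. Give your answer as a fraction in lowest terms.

ABO cross AO × AO → 1/4 O, 3/4 A.
Rh cross +/- × -/- → 1/2 Rh+, 1/2 Rh-; so P(type A, Rh-negative) = 3/4 × 1/2 = 3/8 per child.
P(none) = (5/8)^4 = 625/4096; P(at least one) = 1 − 625/4096 = 3471/4096.

3471/4096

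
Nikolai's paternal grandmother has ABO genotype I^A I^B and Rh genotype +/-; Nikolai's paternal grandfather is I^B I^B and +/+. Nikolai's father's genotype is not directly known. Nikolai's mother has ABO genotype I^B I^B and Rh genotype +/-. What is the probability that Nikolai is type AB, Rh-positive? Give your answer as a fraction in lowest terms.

7/32

Nikolai's father's ABO genotype from I^A I^B × I^B I^B: 1/2 I^A I^B, 1/2 I^B I^B.
Crossing each possibility with the mother I^B I^B and summing P(type AB): 1/2·1/2 + 1/2·0 = 1/4.
Similarly for Rh via the father's Rh distribution: P(Rh+) = 7/8.
Independent loci: 1/4 × 7/8 = 7/32.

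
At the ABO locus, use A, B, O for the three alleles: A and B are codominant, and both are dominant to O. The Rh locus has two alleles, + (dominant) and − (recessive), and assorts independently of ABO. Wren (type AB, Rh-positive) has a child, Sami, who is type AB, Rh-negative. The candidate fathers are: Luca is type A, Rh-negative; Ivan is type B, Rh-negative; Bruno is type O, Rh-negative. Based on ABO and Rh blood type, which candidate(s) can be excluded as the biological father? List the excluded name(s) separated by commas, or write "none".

A candidate is excluded only if no genotype consistent with his phenotype could produce a type AB, Rh-negative child with a type AB, Rh-positive mother.
Bruno (type O, Rh-): no genotype consistent with that phenotype can produce a type-AB Rh- child with a type-AB mother.

Bruno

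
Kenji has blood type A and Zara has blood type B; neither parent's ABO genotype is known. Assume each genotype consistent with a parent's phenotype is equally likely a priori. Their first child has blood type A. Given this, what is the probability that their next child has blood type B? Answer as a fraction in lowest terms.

Possible genotypes: Kenji ∈ {AA, AO}; Zara ∈ {BB, BO}.
Weight each parental genotype pair by prior × P(type-A child):
  AA × BO: posterior weight 2/3; P(next child type B) = 0.
  AO × BO: posterior weight 1/3; P(next child type B) = 1/4.
Weighted sum = 1/12.

1/12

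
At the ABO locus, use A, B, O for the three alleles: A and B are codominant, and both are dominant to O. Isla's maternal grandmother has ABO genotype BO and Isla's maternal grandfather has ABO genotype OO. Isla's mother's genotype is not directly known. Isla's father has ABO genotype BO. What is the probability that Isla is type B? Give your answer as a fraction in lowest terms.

5/8

Isla's mother's ABO genotype from BO × OO: 1/2 BO, 1/2 OO.
Crossing each possibility with the father BO and summing P(type B): 1/2·3/4 + 1/2·1/2 = 5/8.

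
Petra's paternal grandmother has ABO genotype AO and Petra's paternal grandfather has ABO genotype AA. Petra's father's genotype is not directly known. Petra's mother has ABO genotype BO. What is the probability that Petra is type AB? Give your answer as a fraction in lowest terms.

3/8

Petra's father's ABO genotype from AO × AA: 1/2 AA, 1/2 AO.
Crossing each possibility with the mother BO and summing P(type AB): 1/2·1/2 + 1/2·1/4 = 3/8.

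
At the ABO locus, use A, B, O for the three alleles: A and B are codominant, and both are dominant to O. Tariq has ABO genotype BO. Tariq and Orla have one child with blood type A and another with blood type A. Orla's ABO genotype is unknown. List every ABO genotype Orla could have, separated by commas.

For each candidate genotype of Orla, check whether crossing it with BO can produce every observed child phenotype.
  AA → possible child types {A, AB} ✓
  AB → possible child types {A, B, AB} ✓
  AO → possible child types {O, A, B, AB} ✓
  BB → possible child types {B} ✗
  BO → possible child types {O, B} ✗
  OO → possible child types {O, B} ✗

AA, AB, AO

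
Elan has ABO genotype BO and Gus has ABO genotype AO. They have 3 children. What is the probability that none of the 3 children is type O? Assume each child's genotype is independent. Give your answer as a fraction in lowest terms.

ABO cross BO × AO → 1/4 O, 1/4 A, 1/4 B, 1/4 AB.
So P(type O) = 1/4 per child.
P(not type O) = 3/4 for one child; (3/4)^3 = 27/64.

27/64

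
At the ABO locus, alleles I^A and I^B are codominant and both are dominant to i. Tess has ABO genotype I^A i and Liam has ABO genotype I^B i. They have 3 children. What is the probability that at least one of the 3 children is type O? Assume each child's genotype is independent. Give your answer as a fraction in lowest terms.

ABO cross I^A i × I^B i → 1/4 O, 1/4 A, 1/4 B, 1/4 AB.
So P(type O) = 1/4 per child.
P(none) = (3/4)^3 = 27/64; P(at least one) = 1 − 27/64 = 37/64.

37/64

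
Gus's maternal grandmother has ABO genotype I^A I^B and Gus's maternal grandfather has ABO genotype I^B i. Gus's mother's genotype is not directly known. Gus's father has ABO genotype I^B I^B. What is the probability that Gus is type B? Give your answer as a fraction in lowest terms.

3/4

Gus's mother's ABO genotype from I^A I^B × I^B i: 1/4 I^A I^B, 1/4 I^A i, 1/4 I^B I^B, 1/4 I^B i.
Crossing each possibility with the father I^B I^B and summing P(type B): 1/4·1/2 + 1/4·1/2 + 1/4·1 + 1/4·1 = 3/4.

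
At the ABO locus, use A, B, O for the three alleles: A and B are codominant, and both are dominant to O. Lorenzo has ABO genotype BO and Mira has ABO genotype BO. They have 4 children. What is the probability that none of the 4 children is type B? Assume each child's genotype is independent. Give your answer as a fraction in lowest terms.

ABO cross BO × BO → 1/4 O, 3/4 B.
So P(type B) = 3/4 per child.
P(not type B) = 1/4 for one child; (1/4)^4 = 1/256.

1/256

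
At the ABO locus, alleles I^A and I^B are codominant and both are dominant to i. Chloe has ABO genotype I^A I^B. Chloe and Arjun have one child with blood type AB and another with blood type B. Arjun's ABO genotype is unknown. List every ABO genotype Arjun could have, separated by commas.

For each candidate genotype of Arjun, check whether crossing it with I^A I^B can produce every observed child phenotype.
  I^A I^A → possible child types {A, AB} ✗
  I^A I^B → possible child types {A, B, AB} ✓
  I^A i → possible child types {A, B, AB} ✓
  I^B I^B → possible child types {B, AB} ✓
  I^B i → possible child types {A, B, AB} ✓
  i i → possible child types {A, B} ✗

I^A I^B, I^A i, I^B I^B, I^B i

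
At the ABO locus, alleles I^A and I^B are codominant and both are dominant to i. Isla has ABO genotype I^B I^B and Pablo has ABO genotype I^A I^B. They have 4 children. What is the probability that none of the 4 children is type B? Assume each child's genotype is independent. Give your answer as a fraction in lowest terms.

ABO cross I^B I^B × I^A I^B → 1/2 B, 1/2 AB.
So P(type B) = 1/2 per child.
P(not type B) = 1/2 for one child; (1/2)^4 = 1/16.

1/16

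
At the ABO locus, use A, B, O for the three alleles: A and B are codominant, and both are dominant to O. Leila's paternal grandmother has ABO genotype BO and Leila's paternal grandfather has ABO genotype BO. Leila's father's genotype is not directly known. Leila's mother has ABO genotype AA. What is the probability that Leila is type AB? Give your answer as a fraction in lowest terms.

1/2

Leila's father's ABO genotype from BO × BO: 1/4 BB, 1/2 BO, 1/4 OO.
Crossing each possibility with the mother AA and summing P(type AB): 1/4·1 + 1/2·1/2 + 1/4·0 = 1/2.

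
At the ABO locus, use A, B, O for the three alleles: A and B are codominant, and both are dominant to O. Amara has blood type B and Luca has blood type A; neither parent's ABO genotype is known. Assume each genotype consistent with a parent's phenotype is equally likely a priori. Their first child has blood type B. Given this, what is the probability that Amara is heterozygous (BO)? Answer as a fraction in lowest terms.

1/3

Possible genotypes: Amara ∈ {BB, BO}; Luca ∈ {AA, AO}.
Weight each parental genotype pair by prior × P(type-B child):
  BB × AO: posterior weight 2/3.
  BO × AO: posterior weight 1/3.
Sum the posterior weight over pairs where Amara is BO: 1/3.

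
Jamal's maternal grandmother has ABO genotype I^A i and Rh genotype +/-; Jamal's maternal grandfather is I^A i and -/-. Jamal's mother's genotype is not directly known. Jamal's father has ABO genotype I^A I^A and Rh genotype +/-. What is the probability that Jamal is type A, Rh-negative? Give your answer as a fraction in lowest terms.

3/8

Jamal's mother's ABO genotype from I^A i × I^A i: 1/4 I^A I^A, 1/2 I^A i, 1/4 i i.
Crossing each possibility with the father I^A I^A and summing P(type A): 1/4·1 + 1/2·1 + 1/4·1 = 1.
Similarly for Rh via the mother's Rh distribution: P(Rh-) = 3/8.
Independent loci: 1 × 3/8 = 3/8.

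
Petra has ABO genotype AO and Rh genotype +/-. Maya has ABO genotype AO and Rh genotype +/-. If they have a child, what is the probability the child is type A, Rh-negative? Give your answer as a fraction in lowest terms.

3/16

ABO cross AO × AO → offspring phenotypes: 1/4 O, 3/4 A.
Rh cross +/- × +/- → 3/4 Rh+, 1/4 Rh-.
Independent loci: P(type A, Rh-negative) = 3/4 × 1/4 = 3/16.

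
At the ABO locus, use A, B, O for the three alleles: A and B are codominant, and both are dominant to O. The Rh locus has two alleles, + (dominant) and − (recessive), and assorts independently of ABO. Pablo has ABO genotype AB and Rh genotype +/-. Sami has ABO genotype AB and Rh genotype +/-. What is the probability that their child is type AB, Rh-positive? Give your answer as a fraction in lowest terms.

3/8

ABO cross AB × AB → offspring phenotypes: 1/4 A, 1/4 B, 1/2 AB.
Rh cross +/- × +/- → 3/4 Rh+, 1/4 Rh-.
Independent loci: P(type AB, Rh-positive) = 1/2 × 3/4 = 3/8.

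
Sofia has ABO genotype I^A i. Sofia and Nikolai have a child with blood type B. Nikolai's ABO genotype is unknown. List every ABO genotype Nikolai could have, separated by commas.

For each candidate genotype of Nikolai, check whether crossing it with I^A i can produce every observed child phenotype.
  I^A I^A → possible child types {A} ✗
  I^A I^B → possible child types {A, B, AB} ✓
  I^A i → possible child types {O, A} ✗
  I^B I^B → possible child types {B, AB} ✓
  I^B i → possible child types {O, A, B, AB} ✓
  i i → possible child types {O, A} ✗

I^A I^B, I^B I^B, I^B i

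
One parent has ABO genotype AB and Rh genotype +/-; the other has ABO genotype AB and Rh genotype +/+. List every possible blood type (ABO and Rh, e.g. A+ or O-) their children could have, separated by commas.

Gametes from AB × AB give offspring ABO genotypes AA, AB, BB, i.e. phenotypes A, B, AB.
Rh cross +/- × +/+ → phenotypes Rh+.
Combining independently: A+, B+, AB+.

A+, B+, AB+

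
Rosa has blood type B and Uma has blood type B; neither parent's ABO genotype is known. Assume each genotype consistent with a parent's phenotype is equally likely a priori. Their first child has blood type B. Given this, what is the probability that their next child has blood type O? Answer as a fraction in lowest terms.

1/20

Possible genotypes: Rosa ∈ {I^B I^B, I^B i}; Uma ∈ {I^B I^B, I^B i}.
Weight each parental genotype pair by prior × P(type-B child):
  I^B I^B × I^B I^B: posterior weight 4/15; P(next child type O) = 0.
  I^B I^B × I^B i: posterior weight 4/15; P(next child type O) = 0.
  I^B i × I^B I^B: posterior weight 4/15; P(next child type O) = 0.
  I^B i × I^B i: posterior weight 1/5; P(next child type O) = 1/4.
Weighted sum = 1/20.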